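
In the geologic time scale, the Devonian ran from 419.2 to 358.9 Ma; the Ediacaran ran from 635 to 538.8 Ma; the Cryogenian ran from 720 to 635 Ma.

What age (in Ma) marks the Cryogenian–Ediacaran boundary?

The Cryogenian ends and the Ediacaran begins at 635 Ma.

635 Ma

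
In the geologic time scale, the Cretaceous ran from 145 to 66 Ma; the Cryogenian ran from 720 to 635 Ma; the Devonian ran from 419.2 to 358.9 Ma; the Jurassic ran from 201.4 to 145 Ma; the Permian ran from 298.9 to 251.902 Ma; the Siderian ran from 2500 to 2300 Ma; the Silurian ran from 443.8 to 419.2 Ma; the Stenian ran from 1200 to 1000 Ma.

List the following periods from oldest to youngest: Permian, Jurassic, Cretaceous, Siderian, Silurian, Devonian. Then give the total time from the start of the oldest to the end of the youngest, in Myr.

From the excerpt: Permian 298.9–251.902; Jurassic 201.4–145; Cretaceous 145–66; Siderian 2500–2300; Silurian 443.8–419.2; Devonian 419.2–358.9 (Ma).
Larger Ma is earlier, so the oldest is Siderian and the youngest is Cretaceous; oldest to youngest: Siderian, Silurian, Devonian, Permian, Jurassic, Cretaceous.
Oldest start 2500 minus youngest end 66 gives 2434 Myr overall.

Siderian, Silurian, Devonian, Permian, Jurassic, Cretaceous; total span 2434 Myr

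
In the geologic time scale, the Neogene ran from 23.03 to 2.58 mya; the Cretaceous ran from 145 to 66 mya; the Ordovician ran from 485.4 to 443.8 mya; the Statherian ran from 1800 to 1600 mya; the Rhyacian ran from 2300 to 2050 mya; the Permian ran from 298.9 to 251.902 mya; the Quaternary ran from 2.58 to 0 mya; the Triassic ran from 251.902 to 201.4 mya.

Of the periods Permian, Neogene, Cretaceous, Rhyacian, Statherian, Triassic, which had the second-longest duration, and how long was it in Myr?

Start − end for each: Permian 298.9 − 251.902 = 46.998; Neogene 23.03 − 2.58 = 20.45; Cretaceous 145 − 66 = 79; Rhyacian 2300 − 2050 = 250; Statherian 1800 − 1600 = 200; Triassic 251.902 − 201.4 = 50.502.
Ranking these from longest: Rhyacian > Statherian > Cretaceous > Triassic > Permian > Neogene.
Position 2 in that ranking is Statherian, which lasted 200 Myr.

Statherian, 200 million years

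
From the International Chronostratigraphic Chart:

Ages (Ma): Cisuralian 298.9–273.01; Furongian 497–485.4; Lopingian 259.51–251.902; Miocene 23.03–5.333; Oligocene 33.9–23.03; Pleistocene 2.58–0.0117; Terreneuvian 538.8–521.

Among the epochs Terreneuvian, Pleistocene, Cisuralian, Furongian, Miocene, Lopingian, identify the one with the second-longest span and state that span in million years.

Start − end for each: Terreneuvian 538.8 − 521 = 17.8; Pleistocene 2.58 − 0.0117 = 2.5683; Cisuralian 298.9 − 273.01 = 25.89; Furongian 497 − 485.4 = 11.6; Miocene 23.03 − 5.333 = 17.697; Lopingian 259.51 − 251.902 = 7.608.
Ranking these from longest: Cisuralian > Terreneuvian > Miocene > Furongian > Lopingian > Pleistocene.
Position 2 in that ranking is Terreneuvian, which lasted 17.8 Myr.

Terreneuvian, 17.8 million years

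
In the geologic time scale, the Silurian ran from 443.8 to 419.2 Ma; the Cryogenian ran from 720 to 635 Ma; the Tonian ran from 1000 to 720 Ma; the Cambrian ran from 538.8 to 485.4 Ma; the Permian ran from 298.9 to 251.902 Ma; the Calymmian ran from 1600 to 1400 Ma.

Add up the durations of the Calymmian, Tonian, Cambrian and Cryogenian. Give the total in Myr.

618.4 million years

Duration is start − end for each: (1600 − 1400) + (1000 − 720) + (538.8 − 485.4) + (720 − 635).
That is 200 + 280 + 53.4 + 85, which totals 618.4 million years.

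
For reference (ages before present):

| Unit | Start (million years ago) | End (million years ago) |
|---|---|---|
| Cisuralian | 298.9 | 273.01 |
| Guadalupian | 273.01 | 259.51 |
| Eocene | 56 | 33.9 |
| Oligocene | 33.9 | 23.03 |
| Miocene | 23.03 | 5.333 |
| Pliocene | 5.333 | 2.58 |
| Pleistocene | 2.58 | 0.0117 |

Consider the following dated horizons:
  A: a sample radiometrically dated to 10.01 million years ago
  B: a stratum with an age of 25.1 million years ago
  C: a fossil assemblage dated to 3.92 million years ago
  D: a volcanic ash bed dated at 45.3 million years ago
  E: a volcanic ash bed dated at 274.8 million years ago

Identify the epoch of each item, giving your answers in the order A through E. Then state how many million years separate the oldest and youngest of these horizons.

A — Miocene; B — Oligocene; C — Pliocene; D — Eocene; E — Cisuralian; span 270.88 million years

A: 10.01 Ma lies in 23.03–5.333 Ma, so Miocene.
B: 25.1 Ma lies in 33.9–23.03 Ma, so Oligocene.
C: 3.92 Ma lies in 5.333–2.58 Ma, so Pliocene.
D: 45.3 Ma lies in 56–33.9 Ma, so Eocene.
E: 274.8 Ma lies in 298.9–273.01 Ma, so Cisuralian.
Oldest = 274.8 Ma, youngest = 3.92 Ma → span 270.88 Myr.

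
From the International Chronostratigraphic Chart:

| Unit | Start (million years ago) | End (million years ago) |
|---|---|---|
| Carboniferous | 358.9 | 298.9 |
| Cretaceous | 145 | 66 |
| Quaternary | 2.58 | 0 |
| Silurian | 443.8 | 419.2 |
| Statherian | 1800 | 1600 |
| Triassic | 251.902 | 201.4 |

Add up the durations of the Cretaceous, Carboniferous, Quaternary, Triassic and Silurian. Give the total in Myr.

Each duration: Cretaceous = 79; Carboniferous = 60; Quaternary = 2.58; Triassic = 50.502; Silurian = 24.6.
Sum: 79 + 60 + 2.58 + 50.502 + 24.6 = 216.682 Myr.

216.682 million years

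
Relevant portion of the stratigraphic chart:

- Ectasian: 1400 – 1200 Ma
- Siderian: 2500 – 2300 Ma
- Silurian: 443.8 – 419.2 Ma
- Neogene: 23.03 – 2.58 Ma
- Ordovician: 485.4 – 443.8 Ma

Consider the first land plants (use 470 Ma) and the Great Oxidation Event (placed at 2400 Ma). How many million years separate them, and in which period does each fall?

1930 million years apart; the first in the Ordovician, the second in the Siderian

Elapsed time: 2400 − 470 = 1930 Myr.
470 Ma lies within 485.4–443.8 Ma: Ordovician.
2400 Ma lies within 2500–2300 Ma: Siderian.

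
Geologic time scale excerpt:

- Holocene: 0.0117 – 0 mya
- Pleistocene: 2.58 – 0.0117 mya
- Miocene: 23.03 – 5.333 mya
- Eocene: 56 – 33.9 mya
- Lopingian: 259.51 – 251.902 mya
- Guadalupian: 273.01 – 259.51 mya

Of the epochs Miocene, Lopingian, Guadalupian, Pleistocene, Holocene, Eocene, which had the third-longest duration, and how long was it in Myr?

Start − end for each: Miocene 23.03 − 5.333 = 17.697; Lopingian 259.51 − 251.902 = 7.608; Guadalupian 273.01 − 259.51 = 13.5; Pleistocene 2.58 − 0.0117 = 2.5683; Holocene 0.0117 − 0 = 0.0117; Eocene 56 − 33.9 = 22.1.
Ranking these from longest: Eocene > Miocene > Guadalupian > Lopingian > Pleistocene > Holocene.
Position 3 in that ranking is Guadalupian, which lasted 13.5 Myr.

Guadalupian, 13.5 million years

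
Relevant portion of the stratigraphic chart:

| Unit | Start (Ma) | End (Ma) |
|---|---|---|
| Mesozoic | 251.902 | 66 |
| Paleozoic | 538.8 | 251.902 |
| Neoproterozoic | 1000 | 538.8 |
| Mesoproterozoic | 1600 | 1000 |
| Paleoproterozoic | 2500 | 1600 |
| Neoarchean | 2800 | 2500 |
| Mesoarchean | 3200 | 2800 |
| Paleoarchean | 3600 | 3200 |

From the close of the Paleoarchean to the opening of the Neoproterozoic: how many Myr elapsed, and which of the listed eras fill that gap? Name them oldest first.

End of Paleoarchean = 3200 Ma; start of Neoproterozoic = 1000 Ma.
Gap = 3200 − 1000 = 2200 Myr.
Eras wholly inside 3200–1000 Ma: Mesoarchean (3200–2800), Neoarchean (2800–2500), Paleoproterozoic (2500–1600), Mesoproterozoic (1600–1000).

2200 million years; Mesoarchean, Neoarchean, Paleoproterozoic, Mesoproterozoic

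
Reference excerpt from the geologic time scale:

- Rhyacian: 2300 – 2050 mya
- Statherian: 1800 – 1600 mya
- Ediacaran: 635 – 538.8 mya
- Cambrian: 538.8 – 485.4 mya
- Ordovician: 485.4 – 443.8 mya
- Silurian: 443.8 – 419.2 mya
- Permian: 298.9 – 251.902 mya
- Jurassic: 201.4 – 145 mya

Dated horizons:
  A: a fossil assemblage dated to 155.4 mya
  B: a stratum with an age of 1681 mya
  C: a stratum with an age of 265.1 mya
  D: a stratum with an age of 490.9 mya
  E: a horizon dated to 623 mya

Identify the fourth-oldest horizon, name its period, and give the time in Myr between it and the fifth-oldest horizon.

C, in the Permian; 109.7 million years to A

Larger Ma means older, so oldest first: B 1681 > E 623 > D 490.9 > C 265.1 > A 155.4.
Counting 4 along gives C (265.1 Ma); the excerpt puts that inside the Permian, 298.9–251.902 Ma.
Next in line is A (155.4 Ma), and 265.1 − 155.4 = 109.7 Myr.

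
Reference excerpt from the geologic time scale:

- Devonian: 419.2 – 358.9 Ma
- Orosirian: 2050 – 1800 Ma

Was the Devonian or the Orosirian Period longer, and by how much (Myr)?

Devonian: 419.2 − 358.9 = 60.3 Myr.
Orosirian: 2050 − 1800 = 250 Myr.
Difference: 250 − 60.3 = 189.7 Myr, so the Orosirian was longer.

Orosirian, by 189.7 million years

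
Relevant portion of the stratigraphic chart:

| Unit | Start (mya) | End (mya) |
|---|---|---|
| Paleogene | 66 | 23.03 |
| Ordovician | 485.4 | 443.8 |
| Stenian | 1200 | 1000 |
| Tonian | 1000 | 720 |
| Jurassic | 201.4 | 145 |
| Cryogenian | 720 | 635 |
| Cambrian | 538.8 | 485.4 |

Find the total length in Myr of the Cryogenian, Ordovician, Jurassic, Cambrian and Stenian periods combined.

Each duration: Cryogenian = 85; Ordovician = 41.6; Jurassic = 56.4; Cambrian = 53.4; Stenian = 200.
Sum: 85 + 41.6 + 56.4 + 53.4 + 200 = 436.4 Myr.

436.4 million years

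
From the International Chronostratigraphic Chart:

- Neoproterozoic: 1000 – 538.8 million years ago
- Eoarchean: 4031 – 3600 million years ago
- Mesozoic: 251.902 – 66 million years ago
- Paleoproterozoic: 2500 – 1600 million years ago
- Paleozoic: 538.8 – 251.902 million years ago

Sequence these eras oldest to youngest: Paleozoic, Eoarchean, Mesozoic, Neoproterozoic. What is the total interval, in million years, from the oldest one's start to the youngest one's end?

Eoarchean, Neoproterozoic, Paleozoic, Mesozoic; total span 3965 Myr

Start ages (Ma): Eoarchean 4031, Neoproterozoic 1000, Paleozoic 538.8, Mesozoic 251.902.
Ordered oldest to youngest: Eoarchean, Neoproterozoic, Paleozoic, Mesozoic.
Span = 4031 − 66 = 3965 Myr.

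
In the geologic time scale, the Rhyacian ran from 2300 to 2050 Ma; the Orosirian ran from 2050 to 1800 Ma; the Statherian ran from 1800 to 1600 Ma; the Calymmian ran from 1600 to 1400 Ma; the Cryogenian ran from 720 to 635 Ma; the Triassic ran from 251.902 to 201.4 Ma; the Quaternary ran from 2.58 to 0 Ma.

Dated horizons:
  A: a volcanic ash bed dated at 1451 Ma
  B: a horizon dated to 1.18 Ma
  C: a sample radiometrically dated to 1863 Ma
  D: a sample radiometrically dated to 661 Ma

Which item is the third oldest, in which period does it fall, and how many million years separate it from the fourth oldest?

D, in the Cryogenian; 659.82 million years to B

Larger Ma means older, so oldest first: C 1863 > A 1451 > D 661 > B 1.18.
Counting 3 along gives D (661 Ma); the excerpt puts that inside the Cryogenian, 720–635 Ma.
Next in line is B (1.18 Ma), and 661 − 1.18 = 659.82 Myr.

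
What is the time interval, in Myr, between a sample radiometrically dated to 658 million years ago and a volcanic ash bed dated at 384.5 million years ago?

658 − 384.5 = 273.5 million years.

273.5 million years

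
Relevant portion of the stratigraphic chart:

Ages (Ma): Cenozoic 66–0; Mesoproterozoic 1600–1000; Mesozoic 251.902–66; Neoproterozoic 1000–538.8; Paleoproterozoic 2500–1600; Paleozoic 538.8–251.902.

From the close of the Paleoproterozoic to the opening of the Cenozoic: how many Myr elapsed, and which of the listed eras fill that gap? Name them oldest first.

1534 million years; Mesoproterozoic, Neoproterozoic, Paleozoic, Mesozoic

The Paleoproterozoic closes at 1600 Ma and the Cenozoic opens at 66 Ma, so the interval is 1600 − 66 = 1534 Myr.
An era fits inside if it starts at or after 1600 Ma and ends at or before 66 Ma; oldest first that gives Mesoproterozoic, Neoproterozoic, Paleozoic, Mesozoic.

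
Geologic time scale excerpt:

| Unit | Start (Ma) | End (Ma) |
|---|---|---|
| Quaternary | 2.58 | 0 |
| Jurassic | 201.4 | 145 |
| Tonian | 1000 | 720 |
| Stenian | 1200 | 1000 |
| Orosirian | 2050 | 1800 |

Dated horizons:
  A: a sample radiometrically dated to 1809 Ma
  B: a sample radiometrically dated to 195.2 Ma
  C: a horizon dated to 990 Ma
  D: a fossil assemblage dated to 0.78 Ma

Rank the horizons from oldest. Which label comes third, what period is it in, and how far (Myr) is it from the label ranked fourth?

Sorted oldest-first by Ma: A (1809), C (990), B (195.2), D (0.78).
The third oldest is B at 195.2 Ma, which lies in 201.4–145 Ma: the Jurassic.
The fourth oldest is D at 0.78 Ma; separation = |195.2 − 0.78| = 194.42 Myr.

B, in the Jurassic; 194.42 million years to D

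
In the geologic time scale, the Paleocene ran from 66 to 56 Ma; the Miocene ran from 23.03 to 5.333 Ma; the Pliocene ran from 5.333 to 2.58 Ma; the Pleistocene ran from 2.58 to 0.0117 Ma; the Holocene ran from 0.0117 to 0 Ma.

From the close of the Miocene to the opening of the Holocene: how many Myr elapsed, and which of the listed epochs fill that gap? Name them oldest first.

5.3213 million years; Pliocene, Pleistocene

The Miocene closes at 5.333 Ma and the Holocene opens at 0.0117 Ma, so the interval is 5.333 − 0.0117 = 5.3213 Myr.
An epoch fits inside if it starts at or after 5.333 Ma and ends at or before 0.0117 Ma; oldest first that gives Pliocene, Pleistocene.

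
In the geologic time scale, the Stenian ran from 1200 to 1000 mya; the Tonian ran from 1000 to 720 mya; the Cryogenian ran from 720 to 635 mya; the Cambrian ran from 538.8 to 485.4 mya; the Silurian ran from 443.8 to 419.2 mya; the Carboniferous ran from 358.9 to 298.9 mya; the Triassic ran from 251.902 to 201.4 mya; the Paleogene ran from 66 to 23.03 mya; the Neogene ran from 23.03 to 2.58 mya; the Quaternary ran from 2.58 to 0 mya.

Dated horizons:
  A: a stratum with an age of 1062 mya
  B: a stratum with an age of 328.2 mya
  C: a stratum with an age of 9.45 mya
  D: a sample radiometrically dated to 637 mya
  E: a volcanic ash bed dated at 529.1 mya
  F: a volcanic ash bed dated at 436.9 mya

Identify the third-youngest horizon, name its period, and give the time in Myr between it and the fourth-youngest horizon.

F, in the Silurian; 92.2 million years to E

Smaller Ma means younger, so youngest first: C 9.45 < B 328.2 < F 436.9 < E 529.1 < D 637 < A 1062.
Counting 3 along gives F (436.9 Ma); the excerpt puts that inside the Silurian, 443.8–419.2 Ma.
Next in line is E (529.1 Ma), and 529.1 − 436.9 = 92.2 Myr.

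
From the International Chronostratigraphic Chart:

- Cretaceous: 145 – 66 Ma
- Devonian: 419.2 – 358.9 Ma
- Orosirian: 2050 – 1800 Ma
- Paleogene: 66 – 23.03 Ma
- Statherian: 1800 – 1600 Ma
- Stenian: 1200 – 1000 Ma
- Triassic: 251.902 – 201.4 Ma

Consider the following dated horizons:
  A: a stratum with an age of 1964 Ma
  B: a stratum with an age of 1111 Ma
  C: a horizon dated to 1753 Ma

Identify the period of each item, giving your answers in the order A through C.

A — Orosirian; B — Stenian; C — Statherian

A: 1964 Ma lies in 2050–1800 Ma, so Orosirian.
B: 1111 Ma lies in 1200–1000 Ma, so Stenian.
C: 1753 Ma lies in 1800–1600 Ma, so Statherian.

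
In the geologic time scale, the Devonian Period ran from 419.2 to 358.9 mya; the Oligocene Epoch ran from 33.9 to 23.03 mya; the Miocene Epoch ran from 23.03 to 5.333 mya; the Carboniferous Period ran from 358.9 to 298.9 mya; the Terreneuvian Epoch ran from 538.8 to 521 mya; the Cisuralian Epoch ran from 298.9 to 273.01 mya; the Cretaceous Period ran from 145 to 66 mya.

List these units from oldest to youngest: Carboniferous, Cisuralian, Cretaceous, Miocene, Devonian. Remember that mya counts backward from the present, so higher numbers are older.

Sorting by start age (descending Ma, since larger Ma = older): Devonian start 419.2, Carboniferous start 358.9, Cisuralian start 298.9, Cretaceous start 145, Miocene start 23.03.

Devonian, then Carboniferous, then Cisuralian, then Cretaceous, then Miocene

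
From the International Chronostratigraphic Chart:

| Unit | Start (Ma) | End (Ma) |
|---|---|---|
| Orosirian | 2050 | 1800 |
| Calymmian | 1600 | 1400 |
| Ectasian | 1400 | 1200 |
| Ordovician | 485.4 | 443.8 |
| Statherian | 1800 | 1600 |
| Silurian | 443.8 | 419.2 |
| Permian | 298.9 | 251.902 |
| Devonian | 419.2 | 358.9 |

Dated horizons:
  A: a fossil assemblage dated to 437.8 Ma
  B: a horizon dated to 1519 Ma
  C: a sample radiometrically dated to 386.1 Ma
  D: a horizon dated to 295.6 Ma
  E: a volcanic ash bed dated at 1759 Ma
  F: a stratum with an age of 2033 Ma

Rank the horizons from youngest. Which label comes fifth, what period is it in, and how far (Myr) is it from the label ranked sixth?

E, in the Statherian; 274 million years to F

Smaller Ma means younger, so youngest first: D 295.6 < C 386.1 < A 437.8 < B 1519 < E 1759 < F 2033.
Counting 5 along gives E (1759 Ma); the excerpt puts that inside the Statherian, 1800–1600 Ma.
Next in line is F (2033 Ma), and 2033 − 1759 = 274 Myr.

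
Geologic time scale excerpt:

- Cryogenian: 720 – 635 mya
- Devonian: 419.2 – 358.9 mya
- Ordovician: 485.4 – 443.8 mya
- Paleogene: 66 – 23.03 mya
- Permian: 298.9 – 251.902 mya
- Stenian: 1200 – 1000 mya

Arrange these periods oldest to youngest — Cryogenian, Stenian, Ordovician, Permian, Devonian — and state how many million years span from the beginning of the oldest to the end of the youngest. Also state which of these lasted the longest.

Stenian, Cryogenian, Ordovician, Devonian, Permian; total span 948.098 Myr; longest is Stenian

From the excerpt: Cryogenian 720–635; Stenian 1200–1000; Ordovician 485.4–443.8; Permian 298.9–251.902; Devonian 419.2–358.9 (Ma).
Larger Ma is earlier, so the oldest is Stenian and the youngest is Permian; oldest to youngest: Stenian, Cryogenian, Ordovician, Devonian, Permian.
Oldest start 1200 minus youngest end 251.902 gives 948.098 Myr overall.
Individual lengths (start − end): Ordovician 41.6; Cryogenian 85; Permian 46.998; Devonian 60.3; Stenian 200. The largest is Stenian at 200 Myr.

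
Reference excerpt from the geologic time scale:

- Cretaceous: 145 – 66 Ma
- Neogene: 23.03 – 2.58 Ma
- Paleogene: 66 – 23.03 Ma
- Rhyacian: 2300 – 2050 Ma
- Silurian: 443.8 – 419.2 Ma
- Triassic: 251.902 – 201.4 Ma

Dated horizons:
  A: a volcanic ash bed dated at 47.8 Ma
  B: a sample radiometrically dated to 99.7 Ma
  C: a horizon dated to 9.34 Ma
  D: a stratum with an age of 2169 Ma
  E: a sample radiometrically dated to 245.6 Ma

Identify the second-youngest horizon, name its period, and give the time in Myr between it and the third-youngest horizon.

Smaller Ma means younger, so youngest first: C 9.34 < A 47.8 < B 99.7 < E 245.6 < D 2169.
Counting 2 along gives A (47.8 Ma); the excerpt puts that inside the Paleogene, 66–23.03 Ma.
Next in line is B (99.7 Ma), and 99.7 − 47.8 = 51.9 Myr.

A, in the Paleogene; 51.9 million years to B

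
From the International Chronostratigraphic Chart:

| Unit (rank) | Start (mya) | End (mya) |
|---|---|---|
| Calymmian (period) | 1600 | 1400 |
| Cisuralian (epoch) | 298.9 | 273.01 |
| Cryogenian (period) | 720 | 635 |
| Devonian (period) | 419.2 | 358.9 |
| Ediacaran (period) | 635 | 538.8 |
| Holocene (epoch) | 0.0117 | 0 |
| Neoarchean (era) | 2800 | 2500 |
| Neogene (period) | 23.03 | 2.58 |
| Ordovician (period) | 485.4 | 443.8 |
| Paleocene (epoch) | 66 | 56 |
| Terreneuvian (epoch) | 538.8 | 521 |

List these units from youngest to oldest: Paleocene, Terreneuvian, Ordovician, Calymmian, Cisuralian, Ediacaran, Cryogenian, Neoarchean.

The oldest of these is Neoarchean (starts 2800 Ma) and the youngest is Paleocene (ends 56 Ma).
In between, by decreasing start age: Calymmian (1600), Cryogenian (720), Ediacaran (635), Terreneuvian (538.8), Ordovician (485.4), Cisuralian (298.9).
Listing youngest first means reversing that sequence.

Paleocene, then Cisuralian, then Ordovician, then Terreneuvian, then Ediacaran, then Cryogenian, then Calymmian, then Neoarchean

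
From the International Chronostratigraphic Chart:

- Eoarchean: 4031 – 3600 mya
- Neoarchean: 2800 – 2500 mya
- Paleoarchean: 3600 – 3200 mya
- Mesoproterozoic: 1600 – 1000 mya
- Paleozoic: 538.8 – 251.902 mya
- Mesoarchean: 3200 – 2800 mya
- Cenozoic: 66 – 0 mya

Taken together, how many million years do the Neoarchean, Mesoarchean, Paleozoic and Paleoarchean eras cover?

1386.898 million years

Each duration: Neoarchean = 300; Mesoarchean = 400; Paleozoic = 286.898; Paleoarchean = 400.
Sum: 300 + 400 + 286.898 + 400 = 1386.898 Myr.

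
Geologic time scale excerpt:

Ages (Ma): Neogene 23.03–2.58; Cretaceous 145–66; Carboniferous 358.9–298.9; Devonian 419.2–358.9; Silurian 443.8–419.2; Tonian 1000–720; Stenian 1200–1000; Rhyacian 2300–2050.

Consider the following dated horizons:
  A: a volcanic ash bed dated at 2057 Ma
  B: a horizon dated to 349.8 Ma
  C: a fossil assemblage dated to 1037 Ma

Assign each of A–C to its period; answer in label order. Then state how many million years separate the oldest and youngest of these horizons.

A: 2057 Ma lies in 2300–2050 Ma, so Rhyacian.
B: 349.8 Ma lies in 358.9–298.9 Ma, so Carboniferous.
C: 1037 Ma lies in 1200–1000 Ma, so Stenian.
Oldest = 2057 Ma, youngest = 349.8 Ma → span 1707.2 Myr.

A — Rhyacian; B — Carboniferous; C — Stenian; span 1707.2 million years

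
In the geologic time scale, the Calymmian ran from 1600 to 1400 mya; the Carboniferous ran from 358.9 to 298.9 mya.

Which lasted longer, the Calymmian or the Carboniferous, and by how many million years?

Calymmian: 1600 − 1400 = 200 Myr.
Carboniferous: 358.9 − 298.9 = 60 Myr.
Difference: 200 − 60 = 140 Myr, so the Calymmian was longer.

Calymmian, by 140 million years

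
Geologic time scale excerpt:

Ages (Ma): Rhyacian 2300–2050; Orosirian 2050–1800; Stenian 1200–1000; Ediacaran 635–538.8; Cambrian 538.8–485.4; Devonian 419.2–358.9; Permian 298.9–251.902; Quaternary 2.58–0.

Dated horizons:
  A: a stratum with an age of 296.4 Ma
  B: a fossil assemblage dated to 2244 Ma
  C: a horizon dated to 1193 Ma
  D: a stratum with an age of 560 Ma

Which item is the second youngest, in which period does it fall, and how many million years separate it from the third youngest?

D, in the Ediacaran; 633 million years to C

Smaller Ma means younger, so youngest first: A 296.4 < D 560 < C 1193 < B 2244.
Counting 2 along gives D (560 Ma); the excerpt puts that inside the Ediacaran, 635–538.8 Ma.
Next in line is C (1193 Ma), and 1193 − 560 = 633 Myr.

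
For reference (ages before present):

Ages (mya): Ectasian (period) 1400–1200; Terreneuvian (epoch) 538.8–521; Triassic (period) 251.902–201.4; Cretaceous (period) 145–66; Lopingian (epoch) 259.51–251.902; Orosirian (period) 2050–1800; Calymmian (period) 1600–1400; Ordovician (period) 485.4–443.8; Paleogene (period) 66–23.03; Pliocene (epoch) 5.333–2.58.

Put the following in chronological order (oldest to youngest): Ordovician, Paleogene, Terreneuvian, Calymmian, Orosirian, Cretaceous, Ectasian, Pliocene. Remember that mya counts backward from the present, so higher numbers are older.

Orosirian, Calymmian, Ectasian, Terreneuvian, Ordovician, Cretaceous, Paleogene, Pliocene

The oldest of these is Orosirian (starts 2050 Ma) and the youngest is Pliocene (ends 2.58 Ma).
In between, by decreasing start age: Calymmian (1600), Ectasian (1400), Terreneuvian (538.8), Ordovician (485.4), Cretaceous (145), Paleogene (66).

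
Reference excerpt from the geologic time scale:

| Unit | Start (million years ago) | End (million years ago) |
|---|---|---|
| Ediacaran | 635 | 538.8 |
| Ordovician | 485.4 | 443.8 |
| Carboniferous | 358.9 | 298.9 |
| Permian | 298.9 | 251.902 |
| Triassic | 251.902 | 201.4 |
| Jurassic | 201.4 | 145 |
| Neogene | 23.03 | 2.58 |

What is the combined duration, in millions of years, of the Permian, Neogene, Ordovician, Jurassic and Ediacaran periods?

Duration is start − end for each: (298.9 − 251.902) + (23.03 − 2.58) + (485.4 − 443.8) + (201.4 − 145) + (635 − 538.8).
That is 46.998 + 20.45 + 41.6 + 56.4 + 96.2, which totals 261.648 million years.

261.648 million years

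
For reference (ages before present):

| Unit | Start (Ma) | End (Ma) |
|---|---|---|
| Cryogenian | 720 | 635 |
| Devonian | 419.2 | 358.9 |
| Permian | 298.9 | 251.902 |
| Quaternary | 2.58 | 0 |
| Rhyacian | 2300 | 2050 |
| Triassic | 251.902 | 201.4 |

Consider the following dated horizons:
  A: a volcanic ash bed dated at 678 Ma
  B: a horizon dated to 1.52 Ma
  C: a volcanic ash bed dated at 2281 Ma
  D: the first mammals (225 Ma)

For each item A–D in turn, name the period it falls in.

Match each age against the start–end ranges in the excerpt: A = 678 Ma → Cryogenian (720–635); B = 1.52 Ma → Quaternary (2.58–0); C = 2281 Ma → Rhyacian (2300–2050); D = 225 Ma → Triassic (251.902–201.4).

A — Cryogenian; B — Quaternary; C — Rhyacian; D — Triassic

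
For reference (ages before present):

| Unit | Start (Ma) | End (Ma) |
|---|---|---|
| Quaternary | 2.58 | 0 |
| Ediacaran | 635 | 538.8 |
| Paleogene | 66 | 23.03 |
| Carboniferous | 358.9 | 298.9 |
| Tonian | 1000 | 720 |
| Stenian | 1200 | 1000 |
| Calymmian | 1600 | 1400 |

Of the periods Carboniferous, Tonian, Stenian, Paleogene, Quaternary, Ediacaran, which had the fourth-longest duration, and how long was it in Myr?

Carboniferous, 60 million years

Durations: Carboniferous 60; Tonian 280; Stenian 200; Paleogene 42.97; Quaternary 2.58; Ediacaran 96.2 Myr.
Sorted longest-first: Tonian (280), Stenian (200), Ediacaran (96.2), Carboniferous (60), Paleogene (42.97), Quaternary (2.58).
The fourth longest is Carboniferous at 60 Myr.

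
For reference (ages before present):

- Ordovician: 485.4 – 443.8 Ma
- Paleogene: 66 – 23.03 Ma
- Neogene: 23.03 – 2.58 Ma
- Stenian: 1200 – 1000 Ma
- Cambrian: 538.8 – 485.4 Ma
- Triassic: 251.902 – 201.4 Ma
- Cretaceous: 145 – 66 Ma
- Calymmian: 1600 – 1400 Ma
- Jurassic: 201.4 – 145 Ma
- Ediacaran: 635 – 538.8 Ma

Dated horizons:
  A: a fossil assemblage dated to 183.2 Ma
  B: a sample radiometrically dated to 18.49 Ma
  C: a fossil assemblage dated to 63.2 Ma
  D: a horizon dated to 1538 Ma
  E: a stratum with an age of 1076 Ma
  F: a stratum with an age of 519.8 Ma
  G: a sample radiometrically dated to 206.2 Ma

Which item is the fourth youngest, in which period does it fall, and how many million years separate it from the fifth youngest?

G, in the Triassic; 313.6 million years to F

Sorted youngest-first by Ma: B (18.49), C (63.2), A (183.2), G (206.2), F (519.8), E (1076), D (1538).
The fourth youngest is G at 206.2 Ma, which lies in 251.902–201.4 Ma: the Triassic.
The fifth youngest is F at 519.8 Ma; separation = |206.2 − 519.8| = 313.6 Myr.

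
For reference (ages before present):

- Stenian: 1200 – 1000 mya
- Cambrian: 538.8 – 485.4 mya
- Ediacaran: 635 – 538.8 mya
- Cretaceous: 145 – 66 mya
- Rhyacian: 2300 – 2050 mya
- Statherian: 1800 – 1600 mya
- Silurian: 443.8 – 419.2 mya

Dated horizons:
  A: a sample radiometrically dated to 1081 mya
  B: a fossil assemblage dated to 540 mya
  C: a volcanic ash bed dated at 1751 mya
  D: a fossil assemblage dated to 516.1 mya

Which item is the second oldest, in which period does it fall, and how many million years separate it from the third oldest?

Sorted oldest-first by Ma: C (1751), A (1081), B (540), D (516.1).
The second oldest is A at 1081 Ma, which lies in 1200–1000 Ma: the Stenian.
The third oldest is B at 540 Ma; separation = |1081 − 540| = 541 Myr.

A, in the Stenian; 541 million years to B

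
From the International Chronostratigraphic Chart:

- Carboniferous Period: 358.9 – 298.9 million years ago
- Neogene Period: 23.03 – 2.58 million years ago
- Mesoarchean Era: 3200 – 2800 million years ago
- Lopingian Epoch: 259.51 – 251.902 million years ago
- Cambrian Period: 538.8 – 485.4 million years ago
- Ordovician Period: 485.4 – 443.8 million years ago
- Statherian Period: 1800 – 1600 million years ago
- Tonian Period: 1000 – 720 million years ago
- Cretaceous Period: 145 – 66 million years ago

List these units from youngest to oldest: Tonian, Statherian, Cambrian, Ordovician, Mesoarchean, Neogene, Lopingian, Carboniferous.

Neogene → Lopingian → Carboniferous → Ordovician → Cambrian → Tonian → Statherian → Mesoarchean

The oldest of these is Mesoarchean (starts 3200 Ma) and the youngest is Neogene (ends 2.58 Ma).
In between, by decreasing start age: Statherian (1800), Tonian (1000), Cambrian (538.8), Ordovician (485.4), Carboniferous (358.9), Lopingian (259.51).
Listing youngest first means reversing that sequence.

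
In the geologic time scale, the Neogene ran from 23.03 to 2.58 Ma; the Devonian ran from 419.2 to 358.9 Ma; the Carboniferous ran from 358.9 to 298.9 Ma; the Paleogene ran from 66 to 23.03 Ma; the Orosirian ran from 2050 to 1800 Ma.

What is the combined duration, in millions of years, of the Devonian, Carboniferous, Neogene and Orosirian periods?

Duration is start − end for each: (419.2 − 358.9) + (358.9 − 298.9) + (23.03 − 2.58) + (2050 − 1800).
That is 60.3 + 60 + 20.45 + 250, which totals 390.75 million years.

390.75 million years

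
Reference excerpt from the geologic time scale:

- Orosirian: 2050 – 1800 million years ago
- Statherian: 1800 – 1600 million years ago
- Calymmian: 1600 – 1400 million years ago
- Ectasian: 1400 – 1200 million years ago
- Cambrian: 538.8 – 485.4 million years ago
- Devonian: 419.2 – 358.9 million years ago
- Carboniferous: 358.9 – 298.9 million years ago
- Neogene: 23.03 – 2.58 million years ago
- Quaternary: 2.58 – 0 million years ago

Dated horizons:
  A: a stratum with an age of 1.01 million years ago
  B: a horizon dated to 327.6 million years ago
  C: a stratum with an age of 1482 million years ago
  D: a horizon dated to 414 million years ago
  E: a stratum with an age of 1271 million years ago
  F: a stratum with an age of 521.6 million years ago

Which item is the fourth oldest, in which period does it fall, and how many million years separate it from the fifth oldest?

D, in the Devonian; 86.4 million years to B

Sorted oldest-first by Ma: C (1482), E (1271), F (521.6), D (414), B (327.6), A (1.01).
The fourth oldest is D at 414 Ma, which lies in 419.2–358.9 Ma: the Devonian.
The fifth oldest is B at 327.6 Ma; separation = |414 − 327.6| = 86.4 Myr.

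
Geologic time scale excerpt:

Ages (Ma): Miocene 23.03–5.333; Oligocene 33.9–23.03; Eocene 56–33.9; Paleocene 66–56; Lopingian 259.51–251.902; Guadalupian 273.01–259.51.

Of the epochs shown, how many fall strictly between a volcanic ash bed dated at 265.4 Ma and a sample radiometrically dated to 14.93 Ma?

265.4 Ma sits inside the Guadalupian (273.01–259.51) and 14.93 Ma inside the Miocene (23.03–5.333); neither of those is wholly between the two dates.
The listed epochs lying completely between them are Lopingian, Paleocene, Eocene, Oligocene — 4 in all.

4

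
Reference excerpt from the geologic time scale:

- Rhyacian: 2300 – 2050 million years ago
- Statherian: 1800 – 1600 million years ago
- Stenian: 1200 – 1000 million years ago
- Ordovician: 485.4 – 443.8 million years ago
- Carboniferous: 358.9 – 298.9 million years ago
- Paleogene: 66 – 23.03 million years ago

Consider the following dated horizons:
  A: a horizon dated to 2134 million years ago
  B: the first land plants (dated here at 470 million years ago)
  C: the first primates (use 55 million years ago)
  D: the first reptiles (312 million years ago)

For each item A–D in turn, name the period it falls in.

Match each age against the start–end ranges in the excerpt: A = 2134 Ma → Rhyacian (2300–2050); B = 470 Ma → Ordovician (485.4–443.8); C = 55 Ma → Paleogene (66–23.03); D = 312 Ma → Carboniferous (358.9–298.9).

A — Rhyacian; B — Ordovician; C — Paleogene; D — Carboniferous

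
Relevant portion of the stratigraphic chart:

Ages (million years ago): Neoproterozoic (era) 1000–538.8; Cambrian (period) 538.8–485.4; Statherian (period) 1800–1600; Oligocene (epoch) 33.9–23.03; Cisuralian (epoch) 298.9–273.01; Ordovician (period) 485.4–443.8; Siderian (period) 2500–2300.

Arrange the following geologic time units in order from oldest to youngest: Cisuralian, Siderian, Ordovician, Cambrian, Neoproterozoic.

Read off each span (Ma): Cisuralian 298.9–273.01; Siderian 2500–2300; Ordovician 485.4–443.8; Cambrian 538.8–485.4; Neoproterozoic 1000–538.8.
Larger Ma is older, so oldest→youngest is Siderian, Neoproterozoic, Cambrian, Ordovician, Cisuralian.

Siderian, Neoproterozoic, Cambrian, Ordovician, Cisuralian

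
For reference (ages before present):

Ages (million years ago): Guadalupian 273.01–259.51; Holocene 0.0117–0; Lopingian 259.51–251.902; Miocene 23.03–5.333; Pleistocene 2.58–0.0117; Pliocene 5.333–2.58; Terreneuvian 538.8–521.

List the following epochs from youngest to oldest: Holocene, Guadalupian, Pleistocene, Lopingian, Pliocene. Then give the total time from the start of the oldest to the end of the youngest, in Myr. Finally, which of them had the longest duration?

Holocene, Pleistocene, Pliocene, Lopingian, Guadalupian; total span 273.01 Myr; longest is Guadalupian

Start ages (Ma): Guadalupian 273.01, Lopingian 259.51, Pliocene 5.333, Pleistocene 2.58, Holocene 0.0117.
Ordered youngest to oldest: Holocene, Pleistocene, Pliocene, Lopingian, Guadalupian.
Span = 273.01 − 0 = 273.01 Myr.
Durations: Holocene 0.0117, Pleistocene 2.5683, Pliocene 2.753, Guadalupian 13.5, Lopingian 7.608 → longest is Guadalupian (13.5 Myr).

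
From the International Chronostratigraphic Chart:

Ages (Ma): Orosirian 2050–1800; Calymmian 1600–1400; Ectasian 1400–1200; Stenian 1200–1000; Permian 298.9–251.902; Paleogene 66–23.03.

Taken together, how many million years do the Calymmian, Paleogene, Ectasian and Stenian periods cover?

Each duration: Calymmian = 200; Paleogene = 42.97; Ectasian = 200; Stenian = 200.
Sum: 200 + 42.97 + 200 + 200 = 642.97 Myr.

642.97 million years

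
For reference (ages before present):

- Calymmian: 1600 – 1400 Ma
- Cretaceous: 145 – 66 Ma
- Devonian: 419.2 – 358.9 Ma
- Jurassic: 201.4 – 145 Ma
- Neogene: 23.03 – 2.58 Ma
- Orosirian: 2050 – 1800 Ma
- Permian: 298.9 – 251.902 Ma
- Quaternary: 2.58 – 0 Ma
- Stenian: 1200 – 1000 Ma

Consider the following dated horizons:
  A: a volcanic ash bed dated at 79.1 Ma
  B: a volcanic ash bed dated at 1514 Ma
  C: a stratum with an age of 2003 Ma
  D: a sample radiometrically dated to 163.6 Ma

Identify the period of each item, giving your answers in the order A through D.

A — Cretaceous; B — Calymmian; C — Orosirian; D — Jurassic

Match each age against the start–end ranges in the excerpt: A = 79.1 Ma → Cretaceous (145–66); B = 1514 Ma → Calymmian (1600–1400); C = 2003 Ma → Orosirian (2050–1800); D = 163.6 Ma → Jurassic (201.4–145).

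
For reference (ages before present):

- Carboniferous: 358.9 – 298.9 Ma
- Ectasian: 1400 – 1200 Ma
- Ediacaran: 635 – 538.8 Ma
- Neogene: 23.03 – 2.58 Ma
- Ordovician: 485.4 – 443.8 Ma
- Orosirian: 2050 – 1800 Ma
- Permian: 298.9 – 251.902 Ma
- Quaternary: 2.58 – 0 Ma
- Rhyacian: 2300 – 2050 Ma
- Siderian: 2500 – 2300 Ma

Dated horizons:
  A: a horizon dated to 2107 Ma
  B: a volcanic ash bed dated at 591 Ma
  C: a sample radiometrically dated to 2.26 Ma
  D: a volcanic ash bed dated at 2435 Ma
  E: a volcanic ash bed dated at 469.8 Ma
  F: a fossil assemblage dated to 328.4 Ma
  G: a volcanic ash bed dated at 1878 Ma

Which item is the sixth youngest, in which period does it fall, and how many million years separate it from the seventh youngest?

A, in the Rhyacian; 328 million years to D

Smaller Ma means younger, so youngest first: C 2.26 < F 328.4 < E 469.8 < B 591 < G 1878 < A 2107 < D 2435.
Counting 6 along gives A (2107 Ma); the excerpt puts that inside the Rhyacian, 2300–2050 Ma.
Next in line is D (2435 Ma), and 2435 − 2107 = 328 Myr.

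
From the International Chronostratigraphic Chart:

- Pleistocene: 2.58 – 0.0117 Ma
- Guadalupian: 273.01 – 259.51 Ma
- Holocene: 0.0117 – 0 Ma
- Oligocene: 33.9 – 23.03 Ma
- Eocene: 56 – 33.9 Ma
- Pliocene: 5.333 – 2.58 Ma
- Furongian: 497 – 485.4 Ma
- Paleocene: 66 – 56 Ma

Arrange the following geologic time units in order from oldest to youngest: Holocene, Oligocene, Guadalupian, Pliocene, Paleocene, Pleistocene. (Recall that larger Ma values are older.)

Guadalupian → Paleocene → Oligocene → Pliocene → Pleistocene → Holocene

Sorting by start age (descending Ma, since larger Ma = older): Guadalupian began 273.01, Paleocene began 66, Oligocene began 33.9, Pliocene began 5.333, Pleistocene began 2.58, Holocene began 0.0117.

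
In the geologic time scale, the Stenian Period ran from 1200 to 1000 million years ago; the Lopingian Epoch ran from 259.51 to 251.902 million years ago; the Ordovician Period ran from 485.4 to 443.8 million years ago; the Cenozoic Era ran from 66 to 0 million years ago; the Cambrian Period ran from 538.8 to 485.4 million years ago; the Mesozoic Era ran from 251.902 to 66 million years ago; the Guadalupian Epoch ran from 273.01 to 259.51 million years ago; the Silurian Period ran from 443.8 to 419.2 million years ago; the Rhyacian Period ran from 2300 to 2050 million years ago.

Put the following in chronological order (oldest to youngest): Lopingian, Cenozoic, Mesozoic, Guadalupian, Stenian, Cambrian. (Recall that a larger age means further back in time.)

Sorting by start age (descending Ma, since larger Ma = older): Stenian began 1200, Cambrian began 538.8, Guadalupian began 273.01, Lopingian began 259.51, Mesozoic began 251.902, Cenozoic began 66.

Stenian → Cambrian → Guadalupian → Lopingian → Mesozoic → Cenozoic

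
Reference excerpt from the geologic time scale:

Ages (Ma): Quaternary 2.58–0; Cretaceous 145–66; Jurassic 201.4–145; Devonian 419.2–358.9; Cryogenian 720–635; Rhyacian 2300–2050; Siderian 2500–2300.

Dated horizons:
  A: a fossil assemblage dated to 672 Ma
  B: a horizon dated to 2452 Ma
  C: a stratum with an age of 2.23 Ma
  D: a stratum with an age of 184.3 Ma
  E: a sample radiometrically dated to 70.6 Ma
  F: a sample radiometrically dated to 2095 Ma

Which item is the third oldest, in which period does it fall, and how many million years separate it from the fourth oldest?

Sorted oldest-first by Ma: B (2452), F (2095), A (672), D (184.3), E (70.6), C (2.23).
The third oldest is A at 672 Ma, which lies in 720–635 Ma: the Cryogenian.
The fourth oldest is D at 184.3 Ma; separation = |672 − 184.3| = 487.7 Myr.

A, in the Cryogenian; 487.7 million years to D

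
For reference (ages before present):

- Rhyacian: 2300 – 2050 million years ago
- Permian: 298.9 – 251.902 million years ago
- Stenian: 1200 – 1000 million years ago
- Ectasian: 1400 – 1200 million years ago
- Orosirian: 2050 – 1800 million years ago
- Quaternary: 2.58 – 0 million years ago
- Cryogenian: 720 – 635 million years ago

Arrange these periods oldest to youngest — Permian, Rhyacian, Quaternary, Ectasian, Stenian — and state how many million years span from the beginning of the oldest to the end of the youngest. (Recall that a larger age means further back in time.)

Rhyacian → Ectasian → Stenian → Permian → Quaternary; total span 2300 Myr

From the excerpt: Permian 298.9–251.902; Rhyacian 2300–2050; Quaternary 2.58–0; Ectasian 1400–1200; Stenian 1200–1000 (Ma).
Larger Ma is earlier, so the oldest is Rhyacian and the youngest is Quaternary; oldest to youngest: Rhyacian, Ectasian, Stenian, Permian, Quaternary.
Oldest start 2300 minus youngest end 0 gives 2300 Myr overall.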